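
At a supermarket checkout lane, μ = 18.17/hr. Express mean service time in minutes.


Mean service time = 1/μ = 1/18.17 hour = 0.05504 hour
In minutes: 0.05504 × 60 = 3.3021 min

Final: 3.3021 min


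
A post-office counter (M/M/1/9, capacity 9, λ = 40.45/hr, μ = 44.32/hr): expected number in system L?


ρ = 40.45/44.32 = 0.9127
L = ρ[1 − (K+1)ρ^K + Kρ^(K+1)] / [(1−ρ)(1−ρ^(K+1))]
Numerator: 0.9127·(1 − 10·0.439409 + 9·0.401040) = 0.196473
Denominator: (0.08732)·(0.598960) = 0.052301
L = 0.196473/0.052301 = 3.7566

Final: 3.7566


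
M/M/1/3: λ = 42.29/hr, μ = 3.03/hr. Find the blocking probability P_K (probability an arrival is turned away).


ρ = λ/μ = 42.29/3.03 = 13.9571
P_K = (1−ρ)ρ^K/(1−ρ^(K+1)) = (-12.9571·2718.849511)/(1 − 37947.242844)
= -35228.393333/-37946.242844 = 0.928376

Final: 0.928376


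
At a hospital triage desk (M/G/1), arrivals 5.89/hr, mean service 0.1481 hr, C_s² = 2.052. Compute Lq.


ρ = λ·E[S] = 5.89·0.1481 = 0.8723
Lq = ρ²(1+C_s²)/(2(1−ρ)) = 0.7609·(1+2.052)/(2·0.1277)
= 0.7609·3.0520/0.2554 = 9.09358

Final: 9.09358


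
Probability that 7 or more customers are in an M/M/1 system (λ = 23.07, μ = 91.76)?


ρ = 23.07/91.76 = 0.2514
P(N ≥ n) = ρ^n = 0.2514^7 = 0.00006350

Final: 0.00006350


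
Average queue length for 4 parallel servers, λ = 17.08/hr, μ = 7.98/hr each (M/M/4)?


a = λ/μ = 2.1404; ρ = a/4 = 0.5351
P₀ = 0.111782
Lq = P₀·a^c·ρ / (c!·(1−ρ)²) = 0.111782·20.98649·0.5351/(24·0.21614)
= 0.24198

Final: 0.24198


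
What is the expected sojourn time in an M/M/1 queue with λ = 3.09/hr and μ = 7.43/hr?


W = 1/(μ−λ) = 1/(7.43 − 3.09) = 1/4.34 = 0.2304 hr

Final: 0.2304 hr


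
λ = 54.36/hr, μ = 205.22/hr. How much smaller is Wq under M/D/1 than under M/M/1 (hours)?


ρ = 54.36/205.22 = 0.2649
Wq(M/M/1) = ρ/(μ−λ) = 0.2649/150.86 = 0.001756 hr
Wq(M/D/1) = ρ/(2(μ−λ)) = 0.0008779 hr
Savings = 0.001756 − 0.0008779 = 0.0008779 hr

Final: 0.0008779 hr


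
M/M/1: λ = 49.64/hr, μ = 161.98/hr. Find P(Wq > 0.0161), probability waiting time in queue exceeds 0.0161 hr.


ρ = 49.64/161.98 = 0.3065
P(Wq > t) = ρ·e^{−(μ−λ)t} = 0.3065·e^{−1.8087}
= 0.3065·0.163871 = 0.050220

Final: 0.050220


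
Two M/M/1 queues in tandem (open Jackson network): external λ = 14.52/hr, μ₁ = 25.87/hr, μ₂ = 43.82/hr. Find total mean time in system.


Each node sees arrival rate λ = 14.52/hr (tandem ⇒ throughput preserved).
W₁ = 1/(μ₁−λ) = 1/(25.87−14.52) = 0.08811 hr
W₂ = 1/(μ₂−λ) = 1/(43.82−14.52) = 0.03413 hr
W_total = W₁ + W₂ = 0.08811 + 0.03413 = 0.12224 hr

Final: 0.12224 hr


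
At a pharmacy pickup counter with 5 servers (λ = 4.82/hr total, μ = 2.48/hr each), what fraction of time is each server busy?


ρ = λ/(cμ) = 4.82/(5·2.48) = 4.82/12.40 = 0.3887

Final: 0.3887


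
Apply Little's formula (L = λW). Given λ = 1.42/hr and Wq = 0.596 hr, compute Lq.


Lq = λWq = 1.42·0.596 = 0.8463

Final: 0.8463


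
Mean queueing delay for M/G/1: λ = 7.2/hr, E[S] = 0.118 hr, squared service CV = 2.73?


ρ = λ·E[S] = 7.2·0.118 = 0.8496
E[S²] = E[S]²(1+C_s²) = 0.118²·(1+2.73) = 0.051937
Wq = λ·E[S²]/(2(1−ρ)) = 7.2·0.051937/(2·0.1504) = 1.24316 hr

Final: 1.24316 hr


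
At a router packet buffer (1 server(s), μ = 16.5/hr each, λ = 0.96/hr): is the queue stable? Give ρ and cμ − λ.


Total capacity cμ = 1·16.5 = 16.50/hr
ρ = λ/(cμ) = 0.96/16.50 = 0.05818
Stable ⇔ ρ < 1: YES
Spare capacity = cμ − λ = 16.50 − 0.96 = 15.54/hr

Final: ρ = 0.05818; stable; margin = 15.54/hr


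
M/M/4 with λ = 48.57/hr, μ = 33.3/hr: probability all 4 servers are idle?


a = λ/μ = 48.57/33.3 = 1.4586; ρ = a/c = 0.3646
Σ_{k=0}^{3} a^k/k! (terms k=0..3) = 1.00000 + 1.45856 + 1.06370 + 0.51715 = 4.03941
Tail: a^4/(4!(1−ρ)) = 4.52580/(24·0.6354) = 0.29680
P₀ = 1/(4.03941 + 0.29680) = 1/4.33621 = 0.230616

Final: 0.230616


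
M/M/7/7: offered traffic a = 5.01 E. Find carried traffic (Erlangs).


B(7,5.01) = 0.121146 (Erlang-B)
Carried load = a(1 − B) = 5.01·(1 − 0.121146) = 5.01·0.878854 = 4.4031 E

Final: 4.4031 Erlangs


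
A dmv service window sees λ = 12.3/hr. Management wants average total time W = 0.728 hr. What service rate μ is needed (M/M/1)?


W = 1/(μ−λ) ⇒ μ − λ = 1/W = 1/0.728 = 1.3736
μ = λ + 1/W = 12.3 + 1.3736 = 13.6736 per hr

Final: 13.6736 /hr


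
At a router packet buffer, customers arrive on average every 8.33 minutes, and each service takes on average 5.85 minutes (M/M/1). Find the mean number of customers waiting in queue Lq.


λ = 60/8.33 = 7.2029 /hr
μ = 60/5.85 = 10.2564 /hr
ρ = λ/μ = 7.2029/10.2564 = 0.7023
Lq = ρ²/(1−ρ) = 0.4932/0.2977 = 1.6566

Final: 1.6566


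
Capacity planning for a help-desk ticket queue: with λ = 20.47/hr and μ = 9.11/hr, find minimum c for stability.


Stability requires cμ > λ ⇔ c > λ/μ.
λ/μ = 20.47/9.11 = 2.2470
Minimum integer c = ⌊2.2470⌋ + 1 = 3
Check: 3·9.11 = 27.33 > 20.47, while 2·9.11 = 18.22 ≤ 20.47

Final: 3 servers


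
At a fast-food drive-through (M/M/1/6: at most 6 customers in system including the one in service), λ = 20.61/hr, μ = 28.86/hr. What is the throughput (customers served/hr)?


ρ = 0.7141; P_K = (1−ρ)ρ^6/(1−ρ^7) = 0.041886
λ_eff = λ(1 − P_K) = 20.61·(1 − 0.041886) = 20.61·0.958114 = 19.7467 /hr

Final: 19.7467 /hr


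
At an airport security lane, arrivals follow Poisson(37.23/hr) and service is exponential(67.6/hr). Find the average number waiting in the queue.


ρ = 37.23/67.6 = 0.5507
Lq = ρ²/(1−ρ) = 0.3033/0.4493 = 0.6751

Final: 0.6751


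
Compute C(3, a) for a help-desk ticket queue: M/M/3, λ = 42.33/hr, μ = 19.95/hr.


a = λ/μ = 2.1218; ρ = a/3 = 0.7073
P₀ = 0.092494 (from M/M/c formula)
C(c,a) = [a^c/(c!(1−ρ))]·P₀ = [9.55248/(6·0.2927)]·0.092494
= 5.43870·0.092494 = 0.503046

Final: 0.503046


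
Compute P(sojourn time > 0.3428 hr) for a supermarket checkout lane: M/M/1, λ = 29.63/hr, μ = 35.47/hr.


W ~ Exponential(μ−λ) for M/M/1.
μ − λ = 35.47 − 29.63 = 5.8400
P(W > t) = e^{−(μ−λ)t} = e^{−2.0020} = 0.135071

Final: 0.135071


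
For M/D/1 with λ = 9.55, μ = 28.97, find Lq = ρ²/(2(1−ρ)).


ρ = 9.55/28.97 = 0.3297
M/D/1: Lq = ρ²/(2(1−ρ)) = 0.1087/(2·0.6703) = 0.08105

Final: 0.08105


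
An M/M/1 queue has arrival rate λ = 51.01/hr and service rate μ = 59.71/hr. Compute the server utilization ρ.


ρ = λ/μ = 51.01/59.71 = 0.8543

Final: 0.8543


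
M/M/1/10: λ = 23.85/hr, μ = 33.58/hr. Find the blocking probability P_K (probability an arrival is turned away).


ρ = λ/μ = 23.85/33.58 = 0.7102
P_K = (1−ρ)ρ^K/(1−ρ^(K+1)) = (0.2898·0.032665)/(1 − 0.023200)
= 0.009465/0.976800 = 0.009690

Final: 0.009690


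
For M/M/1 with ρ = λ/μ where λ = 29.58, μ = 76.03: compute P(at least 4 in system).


ρ = 29.58/76.03 = 0.3891
P(N ≥ n) = ρ^n = 0.3891^4 = 0.022911

Final: 0.022911


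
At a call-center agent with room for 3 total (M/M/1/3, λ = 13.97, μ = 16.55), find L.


ρ = 13.97/16.55 = 0.8441
L = ρ[1 − (K+1)ρ^K + Kρ^(K+1)] / [(1−ρ)(1−ρ^(K+1))]
Numerator: 0.8441·(1 − 4·0.601444 + 3·0.507684) = 0.098994
Denominator: (0.1559)·(0.492316) = 0.076748
L = 0.098994/0.076748 = 1.2899

Final: 1.2899


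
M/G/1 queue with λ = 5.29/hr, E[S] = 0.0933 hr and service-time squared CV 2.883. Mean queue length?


ρ = λ·E[S] = 5.29·0.0933 = 0.4936
Lq = ρ²(1+C_s²)/(2(1−ρ)) = 0.2436·(1+2.883)/(2·0.5064)
= 0.2436·3.8830/1.0129 = 0.93386

Final: 0.93386


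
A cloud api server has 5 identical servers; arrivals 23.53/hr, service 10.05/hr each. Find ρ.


ρ = λ/(cμ) = 23.53/(5·10.05) = 23.53/50.25 = 0.4683

Final: 0.4683


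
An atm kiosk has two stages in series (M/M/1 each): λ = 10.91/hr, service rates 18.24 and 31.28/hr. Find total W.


Each node sees arrival rate λ = 10.91/hr (tandem ⇒ throughput preserved).
W₁ = 1/(μ₁−λ) = 1/(18.24−10.91) = 0.13643 hr
W₂ = 1/(μ₂−λ) = 1/(31.28−10.91) = 0.04909 hr
W_total = W₁ + W₂ = 0.13643 + 0.04909 = 0.18552 hr

Final: 0.18552 hr


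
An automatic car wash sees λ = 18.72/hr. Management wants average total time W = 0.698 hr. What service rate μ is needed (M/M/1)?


W = 1/(μ−λ) ⇒ μ − λ = 1/W = 1/0.698 = 1.4327
μ = λ + 1/W = 18.72 + 1.4327 = 20.1527 per hr

Final: 20.1527 /hr


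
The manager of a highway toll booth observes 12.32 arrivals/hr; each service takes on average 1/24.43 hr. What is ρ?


ρ = λ/μ = 12.32/24.43 = 0.5043

Final: 0.5043


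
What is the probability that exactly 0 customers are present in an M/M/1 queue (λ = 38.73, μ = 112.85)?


ρ = 38.73/112.85 = 0.3432
P_n = (1−ρ)·ρ^n = (1 − 0.3432)·0.3432^0 = 0.6568·1.000000 = 0.656801

Final: 0.656801


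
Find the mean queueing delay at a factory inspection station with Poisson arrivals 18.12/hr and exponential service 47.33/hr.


ρ = 18.12/47.33 = 0.3828
Wq = ρ/(μ−λ) = 0.3828/(47.33 − 18.12) = 0.3828/29.21 = 0.01311 hr

Final: 0.01311 hr


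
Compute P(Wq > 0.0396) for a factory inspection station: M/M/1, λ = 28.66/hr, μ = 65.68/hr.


ρ = 28.66/65.68 = 0.4364
P(Wq > t) = ρ·e^{−(μ−λ)t} = 0.4364·e^{−1.4660}
= 0.4364·0.230849 = 0.100733

Final: 0.100733


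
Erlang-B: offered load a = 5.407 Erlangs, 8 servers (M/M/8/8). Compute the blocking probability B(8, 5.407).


B(c,a) = (a^c/c!) / Σ_{k=0}^{c} a^k/k!
a^8/8! = 18.118842
Σ terms (k=0..8): 1.00000 + 5.40700 + 14.61782 + 26.34619 + 35.61347 + 38.51240 + 34.70609 + 26.80798 + 18.11884 = 201.129796
B = 18.118842/201.129796 = 0.090085

Final: 0.090085


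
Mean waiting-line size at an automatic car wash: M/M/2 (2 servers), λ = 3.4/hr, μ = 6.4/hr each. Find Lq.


a = λ/μ = 0.5312; ρ = a/2 = 0.2656
P₀ = 0.580247
Lq = P₀·a^c·ρ / (c!·(1−ρ)²) = 0.580247·0.28223·0.2656/(2·0.53931)
= 0.04033

Final: 0.04033


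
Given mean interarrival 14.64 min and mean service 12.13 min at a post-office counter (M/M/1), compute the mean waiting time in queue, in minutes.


λ = 60/14.64 = 4.0984 /hr
μ = 60/12.13 = 4.9464 /hr
ρ = λ/μ = 4.0984/4.9464 = 0.8286
Wq = ρ/(μ−λ) = 0.8286/(4.9464−4.0984) = 0.97700 hr
In minutes: 0.97700·60 = 58.620 min

Final: 58.620 min


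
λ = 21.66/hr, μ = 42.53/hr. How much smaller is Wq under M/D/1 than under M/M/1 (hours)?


ρ = 21.66/42.53 = 0.5093
Wq(M/M/1) = ρ/(μ−λ) = 0.5093/20.87 = 0.02440 hr
Wq(M/D/1) = ρ/(2(μ−λ)) = 0.01220 hr
Savings = 0.02440 − 0.01220 = 0.01220 hr

Final: 0.01220 hr


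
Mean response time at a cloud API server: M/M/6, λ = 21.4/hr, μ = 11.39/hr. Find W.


a = 1.8788; ρ = 0.3131; P₀ = 0.152613
Lq = P₀·a^c·ρ/(c!(1−ρ)²) = 0.006189
Wq = Lq/λ = 0.006189/21.4 = 0.0002892 hr
W = Wq + 1/μ = 0.0002892 + 0.08780 = 0.08809 hr

Final: 0.08809 hr


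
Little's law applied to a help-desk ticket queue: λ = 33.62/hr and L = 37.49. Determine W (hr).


W = L/λ = 37.49/33.62 = 1.1151 hr

Final: 1.1151 hr


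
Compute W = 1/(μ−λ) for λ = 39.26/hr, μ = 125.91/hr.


W = 1/(μ−λ) = 1/(125.91 − 39.26) = 1/86.65 = 0.01154 hr

Final: 0.01154 hr


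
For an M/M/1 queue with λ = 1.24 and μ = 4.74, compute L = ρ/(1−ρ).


ρ = λ/μ = 1.24/4.74 = 0.2616
L = ρ/(1−ρ) = 0.2616/(1 − 0.2616) = 0.2616/0.7384 = 0.3543

Final: 0.3543


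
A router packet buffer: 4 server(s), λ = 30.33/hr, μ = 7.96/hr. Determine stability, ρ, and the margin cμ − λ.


Total capacity cμ = 4·7.96 = 31.84/hr
ρ = λ/(cμ) = 30.33/31.84 = 0.9526
Stable ⇔ ρ < 1: YES
Spare capacity = cμ − λ = 31.84 − 30.33 = 1.51/hr

Final: ρ = 0.9526; stable; margin = 1.51/hr


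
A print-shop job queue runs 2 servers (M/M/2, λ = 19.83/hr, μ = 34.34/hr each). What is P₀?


a = λ/μ = 19.83/34.34 = 0.5775; ρ = a/c = 0.2887
Σ_{k=0}^{1} a^k/k! (terms k=0..1) = 1.00000 + 0.57746 = 1.57746
Tail: a^2/(2!(1−ρ)) = 0.33346/(2·0.7113) = 0.23441
P₀ = 1/(1.57746 + 0.23441) = 1/1.81187 = 0.551915

Final: 0.551915


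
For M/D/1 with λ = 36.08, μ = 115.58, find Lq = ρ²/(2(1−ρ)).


ρ = 36.08/115.58 = 0.3122
M/D/1: Lq = ρ²/(2(1−ρ)) = 0.09745/(2·0.6878) = 0.07084

Final: 0.07084


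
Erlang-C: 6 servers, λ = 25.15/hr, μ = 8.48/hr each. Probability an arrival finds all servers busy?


a = λ/μ = 2.9658; ρ = a/6 = 0.4943
P₀ = 0.050719 (from M/M/c formula)
C(c,a) = [a^c/(c!(1−ρ))]·P₀ = [680.53869/(720·0.5057)]·0.050719
= 1.86908·0.050719 = 0.094797

Final: 0.094797


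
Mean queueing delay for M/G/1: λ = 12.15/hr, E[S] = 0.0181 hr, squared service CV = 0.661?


ρ = λ·E[S] = 12.15·0.0181 = 0.2199
E[S²] = E[S]²(1+C_s²) = 0.0181²·(1+0.661) = 0.0005442
Wq = λ·E[S²]/(2(1−ρ)) = 12.15·0.0005442/(2·0.7801) = 0.004238 hr

Final: 0.004238 hr


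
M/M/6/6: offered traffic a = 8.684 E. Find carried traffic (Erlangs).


B(6,8.684) = 0.425253 (Erlang-B)
Carried load = a(1 − B) = 8.684·(1 − 0.425253) = 8.684·0.574747 = 4.9911 E

Final: 4.9911 Erlangs


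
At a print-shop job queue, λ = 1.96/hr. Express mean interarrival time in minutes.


Mean interarrival time = 1/λ = 1/1.96 hour = 0.51020 hour
In minutes: 0.51020 × 60 = 30.6122 min

Final: 30.6122 min


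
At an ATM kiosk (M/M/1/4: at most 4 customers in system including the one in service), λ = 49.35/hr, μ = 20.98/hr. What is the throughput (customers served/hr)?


ρ = 2.3522; P_K = (1−ρ)ρ^4/(1−ρ^5) = 0.582969
λ_eff = λ(1 − P_K) = 49.35·(1 − 0.582969) = 49.35·0.417031 = 20.5805 /hr

Final: 20.5805 /hr


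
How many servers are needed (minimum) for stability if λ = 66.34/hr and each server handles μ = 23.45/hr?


Stability requires cμ > λ ⇔ c > λ/μ.
λ/μ = 66.34/23.45 = 2.8290
Minimum integer c = ⌊2.8290⌋ + 1 = 3
Check: 3·23.45 = 70.35 > 66.34, while 2·23.45 = 46.90 ≤ 66.34

Final: 3 servers


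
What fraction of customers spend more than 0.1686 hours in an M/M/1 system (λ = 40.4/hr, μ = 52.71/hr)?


W ~ Exponential(μ−λ) for M/M/1.
μ − λ = 52.71 − 40.4 = 12.3100
P(W > t) = e^{−(μ−λ)t} = e^{−2.0755} = 0.125498

Final: 0.125498


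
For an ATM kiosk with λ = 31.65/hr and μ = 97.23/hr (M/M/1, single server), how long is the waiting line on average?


ρ = 31.65/97.23 = 0.3255
Lq = ρ²/(1−ρ) = 0.1060/0.6745 = 0.1571

Final: 0.1571


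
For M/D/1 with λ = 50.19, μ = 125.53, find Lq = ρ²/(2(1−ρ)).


ρ = 50.19/125.53 = 0.3998
M/D/1: Lq = ρ²/(2(1−ρ)) = 0.1599/(2·0.6002) = 0.13318

Final: 0.13318


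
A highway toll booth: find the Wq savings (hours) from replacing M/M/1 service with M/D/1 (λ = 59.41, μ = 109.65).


ρ = 59.41/109.65 = 0.5418
Wq(M/M/1) = ρ/(μ−λ) = 0.5418/50.24 = 0.01078 hr
Wq(M/D/1) = ρ/(2(μ−λ)) = 0.005392 hr
Savings = 0.01078 − 0.005392 = 0.005392 hr

Final: 0.005392 hr


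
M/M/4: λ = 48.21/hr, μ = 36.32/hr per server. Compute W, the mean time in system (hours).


a = 1.3274; ρ = 0.3318; P₀ = 0.263735
Lq = P₀·a^c·ρ/(c!(1−ρ)²) = 0.02536
Wq = Lq/λ = 0.02536/48.21 = 0.0005260 hr
W = Wq + 1/μ = 0.0005260 + 0.02753 = 0.02806 hr

Final: 0.02806 hr


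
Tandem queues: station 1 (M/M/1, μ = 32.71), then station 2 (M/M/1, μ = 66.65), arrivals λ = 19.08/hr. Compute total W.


Each node sees arrival rate λ = 19.08/hr (tandem ⇒ throughput preserved).
W₁ = 1/(μ₁−λ) = 1/(32.71−19.08) = 0.07337 hr
W₂ = 1/(μ₂−λ) = 1/(66.65−19.08) = 0.02102 hr
W_total = W₁ + W₂ = 0.07337 + 0.02102 = 0.09439 hr

Final: 0.09439 hr


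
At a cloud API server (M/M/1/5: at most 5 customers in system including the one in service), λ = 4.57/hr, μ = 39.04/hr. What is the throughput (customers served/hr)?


ρ = 0.1171; P_K = (1−ρ)ρ^5/(1−ρ^6) = 0.00001941
λ_eff = λ(1 − P_K) = 4.57·(1 − 0.00001941) = 4.57·0.999981 = 4.5699 /hr

Final: 4.5699 /hr


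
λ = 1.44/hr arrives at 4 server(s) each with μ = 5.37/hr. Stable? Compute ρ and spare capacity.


Total capacity cμ = 4·5.37 = 21.48/hr
ρ = λ/(cμ) = 1.44/21.48 = 0.06704
Stable ⇔ ρ < 1: YES
Spare capacity = cμ − λ = 21.48 − 1.44 = 20.04/hr

Final: ρ = 0.06704; stable; margin = 20.04/hr


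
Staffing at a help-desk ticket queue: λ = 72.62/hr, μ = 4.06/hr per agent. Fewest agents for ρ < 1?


Stability requires cμ > λ ⇔ c > λ/μ.
λ/μ = 72.62/4.06 = 17.8867
Minimum integer c = ⌊17.8867⌋ + 1 = 18
Check: 18·4.06 = 73.08 > 72.62, while 17·4.06 = 69.02 ≤ 72.62

Final: 18 servers


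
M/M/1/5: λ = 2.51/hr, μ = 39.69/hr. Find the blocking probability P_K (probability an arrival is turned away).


ρ = λ/μ = 2.51/39.69 = 0.06324
P_K = (1−ρ)ρ^K/(1−ρ^(K+1)) = (0.9368·0.000001011)/(1 − 0.00000006397)
= 0.0000009475/1.000000 = 0.0000009475

Final: 0.0000009475


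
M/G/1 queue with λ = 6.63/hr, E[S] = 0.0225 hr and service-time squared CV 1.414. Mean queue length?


ρ = λ·E[S] = 6.63·0.0225 = 0.1492
Lq = ρ²(1+C_s²)/(2(1−ρ)) = 0.02225·(1+1.414)/(2·0.8508)
= 0.02225·2.4140/1.7016 = 0.03157

Final: 0.03157


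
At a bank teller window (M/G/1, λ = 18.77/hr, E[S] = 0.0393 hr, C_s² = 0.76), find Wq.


ρ = λ·E[S] = 18.77·0.0393 = 0.7377
E[S²] = E[S]²(1+C_s²) = 0.0393²·(1+0.76) = 0.002718
Wq = λ·E[S²]/(2(1−ρ)) = 18.77·0.002718/(2·0.2623) = 0.09725 hr

Final: 0.09725 hr


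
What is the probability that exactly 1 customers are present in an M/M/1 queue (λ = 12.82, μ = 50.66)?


ρ = 12.82/50.66 = 0.2531
P_n = (1−ρ)·ρ^n = (1 − 0.2531)·0.2531^1 = 0.7469·0.253060 = 0.189020

Final: 0.189020


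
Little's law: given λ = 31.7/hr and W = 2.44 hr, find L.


L = λW = 31.7·2.44 = 77.3480

Final: 77.3480


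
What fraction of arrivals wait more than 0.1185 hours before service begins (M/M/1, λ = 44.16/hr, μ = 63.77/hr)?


ρ = 44.16/63.77 = 0.6925
P(Wq > t) = ρ·e^{−(μ−λ)t} = 0.6925·e^{−2.3238}
= 0.6925·0.097902 = 0.067796

Final: 0.067796


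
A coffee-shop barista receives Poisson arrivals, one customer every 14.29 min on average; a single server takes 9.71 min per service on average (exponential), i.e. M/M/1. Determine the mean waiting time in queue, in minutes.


λ = 60/14.29 = 4.1987 /hr
μ = 60/9.71 = 6.1792 /hr
ρ = λ/μ = 4.1987/6.1792 = 0.6795
Wq = ρ/(μ−λ) = 0.6795/(6.1792−4.1987) = 0.34310 hr
In minutes: 0.34310·60 = 20.586 min

Final: 20.586 min


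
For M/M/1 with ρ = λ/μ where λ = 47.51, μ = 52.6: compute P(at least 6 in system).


ρ = 47.51/52.6 = 0.9032
P(N ≥ n) = ρ^n = 0.9032^6 = 0.542995

Final: 0.542995


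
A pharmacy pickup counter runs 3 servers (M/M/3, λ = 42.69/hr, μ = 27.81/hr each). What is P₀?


a = λ/μ = 42.69/27.81 = 1.5351; ρ = a/c = 0.5117
Σ_{k=0}^{2} a^k/k! (terms k=0..2) = 1.00000 + 1.53506 + 1.17820 = 3.71326
Tail: a^3/(3!(1−ρ)) = 3.61722/(6·0.4883) = 1.23460
P₀ = 1/(3.71326 + 1.23460) = 1/4.94786 = 0.202108

Final: 0.202108


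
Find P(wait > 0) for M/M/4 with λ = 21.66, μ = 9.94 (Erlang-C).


a = λ/μ = 2.1791; ρ = a/4 = 0.5448
P₀ = 0.107050 (from M/M/c formula)
C(c,a) = [a^c/(c!(1−ρ))]·P₀ = [22.54697/(24·0.4552)]·0.107050
= 2.06369·0.107050 = 0.220918

Final: 0.220918


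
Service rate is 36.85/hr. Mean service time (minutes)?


Mean service time = 1/μ = 1/36.85 hour = 0.02714 hour
In minutes: 0.02714 × 60 = 1.6282 min

Final: 1.6282 min


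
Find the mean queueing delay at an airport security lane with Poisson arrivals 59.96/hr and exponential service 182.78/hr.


ρ = 59.96/182.78 = 0.3280
Wq = ρ/(μ−λ) = 0.3280/(182.78 − 59.96) = 0.3280/122.82 = 0.002671 hr

Final: 0.002671 hr


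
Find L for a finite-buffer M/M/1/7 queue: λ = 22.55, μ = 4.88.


ρ = 22.55/4.88 = 4.6209
L = ρ[1 − (K+1)ρ^K + Kρ^(K+1)] / [(1−ρ)(1−ρ^(K+1))]
Numerator: 4.6209·(1 − 8·44987.003800 + 7·207880.519606) = 5061128.500909
Denominator: (-3.6209)·(-207879.519606) = 752711.293329
L = 5061128.500909/752711.293329 = 6.7239

Final: 6.7239


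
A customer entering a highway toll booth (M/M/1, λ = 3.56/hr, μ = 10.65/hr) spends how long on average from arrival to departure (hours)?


W = 1/(μ−λ) = 1/(10.65 − 3.56) = 1/7.09 = 0.1410 hr

Final: 0.1410 hr


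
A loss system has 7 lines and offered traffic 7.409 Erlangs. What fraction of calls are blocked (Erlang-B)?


B(c,a) = (a^c/c!) / Σ_{k=0}^{c} a^k/k!
a^7/7! = 243.156916
Σ terms (k=0..7): 1.00000 + 7.40900 + 27.44664 + 67.78405 + 125.55301 + 186.04445 + 229.73389 + 243.15692 = 888.127969
B = 243.156916/888.127969 = 0.273786

Final: 0.273786


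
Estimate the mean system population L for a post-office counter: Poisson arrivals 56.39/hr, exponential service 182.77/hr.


ρ = λ/μ = 56.39/182.77 = 0.3085
L = ρ/(1−ρ) = 0.3085/(1 − 0.3085) = 0.3085/0.6915 = 0.4462

Final: 0.4462


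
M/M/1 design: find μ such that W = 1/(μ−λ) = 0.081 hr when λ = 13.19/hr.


W = 1/(μ−λ) ⇒ μ − λ = 1/W = 1/0.081 = 12.3457
μ = λ + 1/W = 13.19 + 12.3457 = 25.5357 per hr

Final: 25.5357 /hr


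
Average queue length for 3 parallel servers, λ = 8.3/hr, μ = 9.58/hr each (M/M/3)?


a = λ/μ = 0.8664; ρ = a/3 = 0.2888
P₀ = 0.417693
Lq = P₀·a^c·ρ / (c!·(1−ρ)²) = 0.417693·0.65034·0.2888/(6·0.50581)
= 0.02585

Final: 0.02585


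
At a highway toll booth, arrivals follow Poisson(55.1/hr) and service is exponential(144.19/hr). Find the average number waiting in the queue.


ρ = 55.1/144.19 = 0.3821
Lq = ρ²/(1−ρ) = 0.1460/0.6179 = 0.2363

Final: 0.2363


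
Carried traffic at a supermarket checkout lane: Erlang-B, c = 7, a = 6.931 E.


B(7,6.931) = 0.244587 (Erlang-B)
Carried load = a(1 − B) = 6.931·(1 − 0.244587) = 6.931·0.755413 = 5.2358 E

Final: 5.2358 Erlangs


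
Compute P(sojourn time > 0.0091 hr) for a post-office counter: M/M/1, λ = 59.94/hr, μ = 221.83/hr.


W ~ Exponential(μ−λ) for M/M/1.
μ − λ = 221.83 − 59.94 = 161.8900
P(W > t) = e^{−(μ−λ)t} = e^{−1.4732} = 0.229191

Final: 0.229191


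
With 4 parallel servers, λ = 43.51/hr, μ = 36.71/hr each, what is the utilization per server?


ρ = λ/(cμ) = 43.51/(4·36.71) = 43.51/146.84 = 0.2963

Final: 0.2963


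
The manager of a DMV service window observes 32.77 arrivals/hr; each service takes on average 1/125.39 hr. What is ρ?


ρ = λ/μ = 32.77/125.39 = 0.2613

Final: 0.2613


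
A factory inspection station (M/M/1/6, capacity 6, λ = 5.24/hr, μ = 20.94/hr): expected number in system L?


ρ = 5.24/20.94 = 0.2502
L = ρ[1 − (K+1)ρ^K + Kρ^(K+1)] / [(1−ρ)(1−ρ^(K+1))]
Numerator: 0.2502·(1 − 7·0.0002455 + 6·0.00006144) = 0.249901
Denominator: (0.7498)·(0.999939) = 0.749715
L = 0.249901/0.749715 = 0.3333

Final: 0.3333


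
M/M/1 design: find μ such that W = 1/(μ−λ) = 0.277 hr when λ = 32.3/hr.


W = 1/(μ−λ) ⇒ μ − λ = 1/W = 1/0.277 = 3.6101
μ = λ + 1/W = 32.3 + 3.6101 = 35.9101 per hr

Final: 35.9101 /hr


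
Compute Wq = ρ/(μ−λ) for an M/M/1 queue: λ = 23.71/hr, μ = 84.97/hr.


ρ = 23.71/84.97 = 0.2790
Wq = ρ/(μ−λ) = 0.2790/(84.97 − 23.71) = 0.2790/61.26 = 0.004555 hr

Final: 0.004555 hr


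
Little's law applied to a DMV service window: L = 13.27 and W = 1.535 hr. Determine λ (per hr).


λ = L/W = 13.27/1.535 = 8.6450 /hr

Final: 8.6450 /hr


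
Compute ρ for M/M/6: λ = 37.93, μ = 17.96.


ρ = λ/(cμ) = 37.93/(6·17.96) = 37.93/107.76 = 0.3520

Final: 0.3520


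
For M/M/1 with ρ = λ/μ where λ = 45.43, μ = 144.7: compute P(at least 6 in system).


ρ = 45.43/144.7 = 0.3140
P(N ≥ n) = ρ^n = 0.3140^6 = 0.0009577

Final: 0.0009577


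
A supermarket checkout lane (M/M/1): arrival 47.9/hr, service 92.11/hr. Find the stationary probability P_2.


ρ = 47.9/92.11 = 0.5200
P_n = (1−ρ)·ρ^n = (1 − 0.5200)·0.5200^2 = 0.4800·0.270432 = 0.129799

Final: 0.129799


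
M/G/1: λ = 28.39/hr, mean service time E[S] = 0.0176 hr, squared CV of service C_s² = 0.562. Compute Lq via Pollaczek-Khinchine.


ρ = λ·E[S] = 28.39·0.0176 = 0.4997
Lq = ρ²(1+C_s²)/(2(1−ρ)) = 0.2497·(1+0.562)/(2·0.5003)
= 0.2497·1.5620/1.0007 = 0.38971

Final: 0.38971


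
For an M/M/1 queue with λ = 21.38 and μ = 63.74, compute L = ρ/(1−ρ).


ρ = λ/μ = 21.38/63.74 = 0.3354
L = ρ/(1−ρ) = 0.3354/(1 − 0.3354) = 0.3354/0.6646 = 0.5047

Final: 0.5047


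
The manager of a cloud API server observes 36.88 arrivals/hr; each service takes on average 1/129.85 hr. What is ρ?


ρ = λ/μ = 36.88/129.85 = 0.2840

Final: 0.2840


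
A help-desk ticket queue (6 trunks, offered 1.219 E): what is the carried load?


B(6,1.219) = 0.001347 (Erlang-B)
Carried load = a(1 − B) = 1.219·(1 − 0.001347) = 1.219·0.998653 = 1.2174 E

Final: 1.2174 Erlangs


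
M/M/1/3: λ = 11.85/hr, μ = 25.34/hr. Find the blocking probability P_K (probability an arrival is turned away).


ρ = λ/μ = 11.85/25.34 = 0.4676
P_K = (1−ρ)ρ^K/(1−ρ^(K+1)) = (0.5324·0.102267)/(1 − 0.047824)
= 0.054443/0.952176 = 0.057177

Final: 0.057177


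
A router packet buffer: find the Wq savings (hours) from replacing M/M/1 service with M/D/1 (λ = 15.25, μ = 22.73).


ρ = 15.25/22.73 = 0.6709
Wq(M/M/1) = ρ/(μ−λ) = 0.6709/7.48 = 0.08970 hr
Wq(M/D/1) = ρ/(2(μ−λ)) = 0.04485 hr
Savings = 0.08970 − 0.04485 = 0.04485 hr

Final: 0.04485 hr


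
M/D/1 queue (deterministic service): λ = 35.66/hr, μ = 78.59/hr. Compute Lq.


ρ = 35.66/78.59 = 0.4537
M/D/1: Lq = ρ²/(2(1−ρ)) = 0.2059/(2·0.5463) = 0.18845

Final: 0.18845


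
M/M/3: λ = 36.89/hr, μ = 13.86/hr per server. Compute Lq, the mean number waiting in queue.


a = λ/μ = 2.6616; ρ = a/3 = 0.8872
P₀ = 0.028519
Lq = P₀·a^c·ρ / (c!·(1−ρ)²) = 0.028519·18.85542·0.8872/(6·0.01272)
= 6.24974

Final: 6.24974


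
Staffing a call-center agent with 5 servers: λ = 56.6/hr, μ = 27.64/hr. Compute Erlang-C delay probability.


a = λ/μ = 2.0478; ρ = a/5 = 0.4096
P₀ = 0.127936 (from M/M/c formula)
C(c,a) = [a^c/(c!(1−ρ))]·P₀ = [36.00742/(120·0.5904)]·0.127936
= 0.50819·0.127936 = 0.065016

Final: 0.065016


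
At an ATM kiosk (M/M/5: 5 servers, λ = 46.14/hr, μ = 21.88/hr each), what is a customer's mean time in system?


a = 2.1088; ρ = 0.4218; P₀ = 0.120191
Lq = P₀·a^c·ρ/(c!(1−ρ)²) = 0.05268
Wq = Lq/λ = 0.05268/46.14 = 0.001142 hr
W = Wq + 1/μ = 0.001142 + 0.04570 = 0.04685 hr

Final: 0.04685 hr


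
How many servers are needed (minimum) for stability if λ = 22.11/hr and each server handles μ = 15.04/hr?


Stability requires cμ > λ ⇔ c > λ/μ.
λ/μ = 22.11/15.04 = 1.4701
Minimum integer c = ⌊1.4701⌋ + 1 = 2
Check: 2·15.04 = 30.08 > 22.11, while 1·15.04 = 15.04 ≤ 22.11

Final: 2 servers


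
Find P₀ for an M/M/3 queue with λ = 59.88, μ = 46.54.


a = λ/μ = 59.88/46.54 = 1.2866; ρ = a/c = 0.4289
Σ_{k=0}^{2} a^k/k! (terms k=0..2) = 1.00000 + 1.28664 + 0.82772 = 3.11435
Tail: a^3/(3!(1−ρ)) = 2.12993/(6·0.5711) = 0.62156
P₀ = 1/(3.11435 + 0.62156) = 1/3.73591 = 0.267672

Final: 0.267672


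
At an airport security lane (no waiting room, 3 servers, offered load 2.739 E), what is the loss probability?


B(c,a) = (a^c/c!) / Σ_{k=0}^{c} a^k/k!
a^3/3! = 3.424718
Σ terms (k=0..3): 1.00000 + 2.73900 + 3.75106 + 3.42472 = 10.914779
B = 3.424718/10.914779 = 0.313769

Final: 0.313769


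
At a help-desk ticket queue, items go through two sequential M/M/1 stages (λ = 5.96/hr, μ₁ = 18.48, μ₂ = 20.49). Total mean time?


Each node sees arrival rate λ = 5.96/hr (tandem ⇒ throughput preserved).
W₁ = 1/(μ₁−λ) = 1/(18.48−5.96) = 0.07987 hr
W₂ = 1/(μ₂−λ) = 1/(20.49−5.96) = 0.06882 hr
W_total = W₁ + W₂ = 0.07987 + 0.06882 = 0.14870 hr

Final: 0.14870 hr


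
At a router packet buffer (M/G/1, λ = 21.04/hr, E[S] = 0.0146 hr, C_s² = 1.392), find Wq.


ρ = λ·E[S] = 21.04·0.0146 = 0.3072
E[S²] = E[S]²(1+C_s²) = 0.0146²·(1+1.392) = 0.0005099
Wq = λ·E[S²]/(2(1−ρ)) = 21.04·0.0005099/(2·0.6928) = 0.007742 hr

Final: 0.007742 hr


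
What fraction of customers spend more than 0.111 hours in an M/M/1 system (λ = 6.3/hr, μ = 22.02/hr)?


W ~ Exponential(μ−λ) for M/M/1.
μ − λ = 22.02 − 6.3 = 15.7200
P(W > t) = e^{−(μ−λ)t} = e^{−1.7449} = 0.174659

Final: 0.174659


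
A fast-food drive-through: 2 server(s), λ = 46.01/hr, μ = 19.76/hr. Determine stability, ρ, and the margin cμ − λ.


Total capacity cμ = 2·19.76 = 39.52/hr
ρ = λ/(cμ) = 46.01/39.52 = 1.1642
Stable ⇔ ρ < 1: NO
Spare capacity = cμ − λ = 39.52 − 46.01 = -6.49/hr

Final: ρ = 1.1642; unstable; margin = -6.49/hr


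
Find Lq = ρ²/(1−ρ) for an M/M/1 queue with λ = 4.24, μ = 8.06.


ρ = 4.24/8.06 = 0.5261
Lq = ρ²/(1−ρ) = 0.2767/0.4739 = 0.5839

Final: 0.5839


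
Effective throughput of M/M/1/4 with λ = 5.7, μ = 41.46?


ρ = 0.1375; P_K = (1−ρ)ρ^4/(1−ρ^5) = 0.0003082
λ_eff = λ(1 − P_K) = 5.7·(1 − 0.0003082) = 5.7·0.999692 = 5.6982 /hr

Final: 5.6982 /hr


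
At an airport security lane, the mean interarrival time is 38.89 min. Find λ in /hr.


λ = 1/(interarrival time) in consistent units.
1 hour = 60 min, so λ = 60/38.89 = 1.5428 per hour

Final: 1.5428 /hr


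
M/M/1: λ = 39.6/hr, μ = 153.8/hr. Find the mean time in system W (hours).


W = 1/(μ−λ) = 1/(153.8 − 39.6) = 1/114.20 = 0.008757 hr

Final: 0.008757 hr


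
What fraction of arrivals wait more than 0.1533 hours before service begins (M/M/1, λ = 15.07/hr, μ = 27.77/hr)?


ρ = 15.07/27.77 = 0.5427
P(Wq > t) = ρ·e^{−(μ−λ)t} = 0.5427·e^{−1.9469}
= 0.5427·0.142714 = 0.077447

Final: 0.077447


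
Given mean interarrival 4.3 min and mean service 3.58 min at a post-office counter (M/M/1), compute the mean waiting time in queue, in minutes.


λ = 60/4.3 = 13.9535 /hr
μ = 60/3.58 = 16.7598 /hr
ρ = λ/μ = 13.9535/16.7598 = 0.8326
Wq = ρ/(μ−λ) = 0.8326/(16.7598−13.9535) = 0.29668 hr
In minutes: 0.29668·60 = 17.801 min

Final: 17.801 min


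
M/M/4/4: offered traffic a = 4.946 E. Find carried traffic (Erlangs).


B(4,4.946) = 0.394052 (Erlang-B)
Carried load = a(1 − B) = 4.946·(1 − 0.394052) = 4.946·0.605948 = 2.9970 E

Final: 2.9970 Erlangs


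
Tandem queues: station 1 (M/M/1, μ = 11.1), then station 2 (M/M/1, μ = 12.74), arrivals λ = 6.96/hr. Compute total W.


Each node sees arrival rate λ = 6.96/hr (tandem ⇒ throughput preserved).
W₁ = 1/(μ₁−λ) = 1/(11.1−6.96) = 0.24155 hr
W₂ = 1/(μ₂−λ) = 1/(12.74−6.96) = 0.17301 hr
W_total = W₁ + W₂ = 0.24155 + 0.17301 = 0.41456 hr

Final: 0.41456 hr


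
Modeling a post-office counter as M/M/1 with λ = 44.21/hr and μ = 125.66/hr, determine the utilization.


ρ = λ/μ = 44.21/125.66 = 0.3518

Final: 0.3518


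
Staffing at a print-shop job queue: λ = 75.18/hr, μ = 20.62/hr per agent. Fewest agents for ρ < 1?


Stability requires cμ > λ ⇔ c > λ/μ.
λ/μ = 75.18/20.62 = 3.6460
Minimum integer c = ⌊3.6460⌋ + 1 = 4
Check: 4·20.62 = 82.48 > 75.18, while 3·20.62 = 61.86 ≤ 75.18

Final: 4 servers


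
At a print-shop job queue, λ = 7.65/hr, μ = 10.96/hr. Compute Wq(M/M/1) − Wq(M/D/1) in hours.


ρ = 7.65/10.96 = 0.6980
Wq(M/M/1) = ρ/(μ−λ) = 0.6980/3.31 = 0.21087 hr
Wq(M/D/1) = ρ/(2(μ−λ)) = 0.10544 hr
Savings = 0.21087 − 0.10544 = 0.10544 hr

Final: 0.10544 hr


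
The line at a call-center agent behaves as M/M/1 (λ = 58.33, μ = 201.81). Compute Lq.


ρ = 58.33/201.81 = 0.2890
Lq = ρ²/(1−ρ) = 0.08354/0.7110 = 0.1175

Final: 0.1175


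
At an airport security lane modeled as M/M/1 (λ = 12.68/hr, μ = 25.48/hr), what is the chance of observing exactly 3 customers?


ρ = 12.68/25.48 = 0.4976
P_n = (1−ρ)·ρ^n = (1 − 0.4976)·0.4976^3 = 0.5024·0.123242 = 0.061911

Final: 0.061911


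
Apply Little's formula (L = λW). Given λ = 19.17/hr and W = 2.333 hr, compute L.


L = λW = 19.17·2.333 = 44.7236

Final: 44.7236


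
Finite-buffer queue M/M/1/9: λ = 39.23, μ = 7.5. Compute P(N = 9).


ρ = λ/μ = 39.23/7.5 = 5.2307
P_K = (1−ρ)ρ^K/(1−ρ^(K+1)) = (-4.2307·2930983.696123)/(1 − 15330998.719852)
= -12400015.023729/-15330997.719852 = 0.808820

Final: 0.808820


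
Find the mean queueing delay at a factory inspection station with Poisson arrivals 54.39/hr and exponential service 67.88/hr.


ρ = 54.39/67.88 = 0.8013
Wq = ρ/(μ−λ) = 0.8013/(67.88 − 54.39) = 0.8013/13.49 = 0.05940 hr

Final: 0.05940 hr


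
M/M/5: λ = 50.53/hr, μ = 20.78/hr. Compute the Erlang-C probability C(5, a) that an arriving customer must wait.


a = λ/μ = 2.4317; ρ = a/5 = 0.4863
P₀ = 0.086054 (from M/M/c formula)
C(c,a) = [a^c/(c!(1−ρ))]·P₀ = [85.01954/(120·0.5137)]·0.086054
= 1.37929·0.086054 = 0.118693

Final: 0.118693


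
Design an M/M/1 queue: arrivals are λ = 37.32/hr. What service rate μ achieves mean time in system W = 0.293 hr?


W = 1/(μ−λ) ⇒ μ − λ = 1/W = 1/0.293 = 3.4130
μ = λ + 1/W = 37.32 + 3.4130 = 40.7330 per hr

Final: 40.7330 /hr


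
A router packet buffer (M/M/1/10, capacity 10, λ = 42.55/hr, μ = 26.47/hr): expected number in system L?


ρ = 42.55/26.47 = 1.6075
L = ρ[1 − (K+1)ρ^K + Kρ^(K+1)] / [(1−ρ)(1−ρ^(K+1))]
Numerator: 1.6075·(1 − 11·115.200995 + 10·185.183315) = 941.376075
Denominator: (-0.6075)·(-184.183315) = 111.887711
L = 941.376075/111.887711 = 8.4136

Final: 8.4136


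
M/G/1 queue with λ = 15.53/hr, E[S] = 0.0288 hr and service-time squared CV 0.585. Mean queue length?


ρ = λ·E[S] = 15.53·0.0288 = 0.4473
Lq = ρ²(1+C_s²)/(2(1−ρ)) = 0.2000·(1+0.585)/(2·0.5527)
= 0.2000·1.5850/1.1055 = 0.28682

Final: 0.28682


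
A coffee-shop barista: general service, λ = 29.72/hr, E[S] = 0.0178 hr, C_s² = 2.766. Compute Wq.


ρ = λ·E[S] = 29.72·0.0178 = 0.5290
E[S²] = E[S]²(1+C_s²) = 0.0178²·(1+2.766) = 0.001193
Wq = λ·E[S²]/(2(1−ρ)) = 29.72·0.001193/(2·0.4710) = 0.03765 hr

Final: 0.03765 hr


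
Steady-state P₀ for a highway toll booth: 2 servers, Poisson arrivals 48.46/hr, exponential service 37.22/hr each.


a = λ/μ = 48.46/37.22 = 1.3020; ρ = a/c = 0.6510
Σ_{k=0}^{1} a^k/k! (terms k=0..1) = 1.00000 + 1.30199 = 2.30199
Tail: a^2/(2!(1−ρ)) = 1.69517/(2·0.3490) = 2.42857
P₀ = 1/(2.30199 + 2.42857) = 1/4.73056 = 0.211391

Final: 0.211391


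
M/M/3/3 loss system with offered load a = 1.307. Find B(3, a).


B(c,a) = (a^c/c!) / Σ_{k=0}^{c} a^k/k!
a^3/3! = 0.372114
Σ terms (k=0..3): 1.00000 + 1.30700 + 0.85412 + 0.37211 = 3.533238
B = 0.372114/3.533238 = 0.105318

Final: 0.105318


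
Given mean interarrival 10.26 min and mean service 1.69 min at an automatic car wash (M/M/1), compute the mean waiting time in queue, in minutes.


λ = 60/10.26 = 5.8480 /hr
μ = 60/1.69 = 35.5030 /hr
ρ = λ/μ = 5.8480/35.5030 = 0.1647
Wq = ρ/(μ−λ) = 0.1647/(35.5030−5.8480) = 0.005554 hr
In minutes: 0.005554·60 = 0.3333 min

Final: 0.3333 min


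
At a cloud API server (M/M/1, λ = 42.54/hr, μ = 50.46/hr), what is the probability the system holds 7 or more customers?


ρ = 42.54/50.46 = 0.8430
P(N ≥ n) = ρ^n = 0.8430^7 = 0.302658

Final: 0.302658


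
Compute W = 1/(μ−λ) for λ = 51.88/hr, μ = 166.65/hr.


W = 1/(μ−λ) = 1/(166.65 − 51.88) = 1/114.77 = 0.008713 hr

Final: 0.008713 hr


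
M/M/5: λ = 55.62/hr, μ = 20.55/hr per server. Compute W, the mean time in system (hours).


a = 2.7066; ρ = 0.5413; P₀ = 0.064315
Lq = P₀·a^c·ρ/(c!(1−ρ)²) = 0.20028
Wq = Lq/λ = 0.20028/55.62 = 0.003601 hr
W = Wq + 1/μ = 0.003601 + 0.04866 = 0.05226 hr

Final: 0.05226 hr


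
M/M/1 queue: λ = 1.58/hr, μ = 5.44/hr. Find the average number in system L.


ρ = λ/μ = 1.58/5.44 = 0.2904
L = ρ/(1−ρ) = 0.2904/(1 − 0.2904) = 0.2904/0.7096 = 0.4093

Final: 0.4093


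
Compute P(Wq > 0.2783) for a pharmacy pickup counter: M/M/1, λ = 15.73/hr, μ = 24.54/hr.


ρ = 15.73/24.54 = 0.6410
P(Wq > t) = ρ·e^{−(μ−λ)t} = 0.6410·e^{−2.4518}
= 0.6410·0.086136 = 0.055213

Final: 0.055213


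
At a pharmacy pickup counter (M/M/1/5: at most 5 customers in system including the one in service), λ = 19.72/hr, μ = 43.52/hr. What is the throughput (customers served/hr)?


ρ = 0.4531; P_K = (1−ρ)ρ^5/(1−ρ^6) = 0.010538
λ_eff = λ(1 − P_K) = 19.72·(1 − 0.010538) = 19.72·0.989462 = 19.5122 /hr

Final: 19.5122 /hr


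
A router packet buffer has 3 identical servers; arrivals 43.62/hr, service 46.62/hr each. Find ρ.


ρ = λ/(cμ) = 43.62/(3·46.62) = 43.62/139.86 = 0.3119

Final: 0.3119


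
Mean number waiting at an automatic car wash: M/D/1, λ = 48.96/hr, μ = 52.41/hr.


ρ = 48.96/52.41 = 0.9342
M/D/1: Lq = ρ²/(2(1−ρ)) = 0.8727/(2·0.06583) = 6.62857

Final: 6.62857


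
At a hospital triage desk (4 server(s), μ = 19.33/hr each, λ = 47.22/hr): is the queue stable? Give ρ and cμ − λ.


Total capacity cμ = 4·19.33 = 77.32/hr
ρ = λ/(cμ) = 47.22/77.32 = 0.6107
Stable ⇔ ρ < 1: YES
Spare capacity = cμ − λ = 77.32 − 47.22 = 30.10/hr

Final: ρ = 0.6107; stable; margin = 30.10/hr


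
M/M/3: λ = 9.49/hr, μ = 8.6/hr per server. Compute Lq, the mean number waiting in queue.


a = λ/μ = 1.1035; ρ = a/3 = 0.3678
P₀ = 0.326095
Lq = P₀·a^c·ρ / (c!·(1−ρ)²) = 0.326095·1.34370·0.3678/(6·0.39964)
= 0.06722

Final: 0.06722


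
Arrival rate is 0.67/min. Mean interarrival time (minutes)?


Mean interarrival time = 1/λ = 1/0.67 minute = 1.49254 minute
In minutes: 1.49254 × 1 = 1.4925 min

Final: 1.4925 min


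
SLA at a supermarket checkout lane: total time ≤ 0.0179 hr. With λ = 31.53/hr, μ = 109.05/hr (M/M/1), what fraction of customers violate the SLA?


W ~ Exponential(μ−λ) for M/M/1.
μ − λ = 109.05 − 31.53 = 77.5200
P(W > t) = e^{−(μ−λ)t} = e^{−1.3876} = 0.249672

Final: 0.249672


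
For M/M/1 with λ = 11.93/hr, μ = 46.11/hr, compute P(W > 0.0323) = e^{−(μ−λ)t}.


W ~ Exponential(μ−λ) for M/M/1.
μ − λ = 46.11 − 11.93 = 34.1800
P(W > t) = e^{−(μ−λ)t} = e^{−1.1040} = 0.331538

Final: 0.331538


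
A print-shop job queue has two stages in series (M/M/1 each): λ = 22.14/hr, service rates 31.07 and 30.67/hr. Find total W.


Each node sees arrival rate λ = 22.14/hr (tandem ⇒ throughput preserved).
W₁ = 1/(μ₁−λ) = 1/(31.07−22.14) = 0.11198 hr
W₂ = 1/(μ₂−λ) = 1/(30.67−22.14) = 0.11723 hr
W_total = W₁ + W₂ = 0.11198 + 0.11723 = 0.22922 hr

Final: 0.22922 hr


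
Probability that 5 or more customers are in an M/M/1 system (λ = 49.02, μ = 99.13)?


ρ = 49.02/99.13 = 0.4945
P(N ≥ n) = ρ^n = 0.4945^5 = 0.029569

Final: 0.029569


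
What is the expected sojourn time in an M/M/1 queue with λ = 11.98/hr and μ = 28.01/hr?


W = 1/(μ−λ) = 1/(28.01 − 11.98) = 1/16.03 = 0.06238 hr

Final: 0.06238 hr


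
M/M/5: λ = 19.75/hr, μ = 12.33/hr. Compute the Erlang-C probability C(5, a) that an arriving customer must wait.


a = λ/μ = 1.6018; ρ = a/5 = 0.3204
P₀ = 0.201079 (from M/M/c formula)
C(c,a) = [a^c/(c!(1−ρ))]·P₀ = [10.54436/(120·0.6796)]·0.201079
= 0.12929·0.201079 = 0.025997

Final: 0.025997


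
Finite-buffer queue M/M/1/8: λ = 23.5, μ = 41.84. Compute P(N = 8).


ρ = λ/μ = 23.5/41.84 = 0.5617
P_K = (1−ρ)ρ^K/(1−ρ^(K+1)) = (0.4383·0.009904)/(1 − 0.005563)
= 0.004341/0.994437 = 0.004366

Final: 0.004366
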